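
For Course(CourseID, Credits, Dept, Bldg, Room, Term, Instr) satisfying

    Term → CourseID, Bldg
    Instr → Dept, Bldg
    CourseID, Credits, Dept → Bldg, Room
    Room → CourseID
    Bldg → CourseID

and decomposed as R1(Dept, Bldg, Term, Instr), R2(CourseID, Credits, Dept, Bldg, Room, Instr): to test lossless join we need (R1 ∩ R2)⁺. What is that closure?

R1 ∩ R2 = {Dept, Bldg, Instr}.
Bldg → CourseID applies, adding CourseID
Closure: {CourseID, Dept, Bldg, Instr}.

CourseID, Dept, Bldg, Instr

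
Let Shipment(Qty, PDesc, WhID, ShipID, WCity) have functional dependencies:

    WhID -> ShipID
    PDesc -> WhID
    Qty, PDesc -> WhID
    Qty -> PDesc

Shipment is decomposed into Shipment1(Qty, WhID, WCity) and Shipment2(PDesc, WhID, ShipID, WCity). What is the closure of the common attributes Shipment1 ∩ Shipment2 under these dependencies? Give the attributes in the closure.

WhID, ShipID, WCity

Shipment1 ∩ Shipment2 = {WhID, WCity}.
WhID → ShipID applies, adding ShipID
Closure: {WhID, ShipID, WCity}.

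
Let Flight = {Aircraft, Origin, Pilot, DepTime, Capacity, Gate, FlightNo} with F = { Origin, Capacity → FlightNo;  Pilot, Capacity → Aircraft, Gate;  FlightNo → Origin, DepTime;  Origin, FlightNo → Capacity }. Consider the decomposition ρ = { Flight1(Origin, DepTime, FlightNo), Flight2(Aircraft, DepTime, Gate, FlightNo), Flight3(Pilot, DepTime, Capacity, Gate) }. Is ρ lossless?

Chase test. Columns are Aircraft, Origin, Pilot, DepTime, Capacity, Gate, FlightNo; row i has aⱼ where attribute j ∈ Flighti, else bᵢⱼ.
Initial tableau (one row per fragment):
  row 1: b11 a2 b13 a4 b15 b16 a7
  row 2: a1 b22 b23 a4 b25 a6 a7
  row 3: b31 b32 a3 a4 a5 a6 b37
Rows 1 and 2 agree on FlightNo; apply FlightNo→Origin, DepTime and equate their Origin, DepTime entries.
Rows 1 and 2 agree on Origin, FlightNo; apply Origin, FlightNo→Capacity and equate their Capacity entries.
No row becomes fully distinguished — the join is lossy.

No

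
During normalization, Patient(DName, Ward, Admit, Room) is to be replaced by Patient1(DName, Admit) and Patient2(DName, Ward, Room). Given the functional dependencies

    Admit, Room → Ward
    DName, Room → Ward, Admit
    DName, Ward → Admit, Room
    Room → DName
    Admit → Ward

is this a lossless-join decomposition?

Common attributes: Patient1 ∩ Patient2 = {DName}.
No dependency enlarges {DName}, so (DName)⁺ = {DName}.
The closure contains neither all of Patient1 = {DName, Admit} nor all of Patient2 = {DName, Ward, Room}, so the common attributes are not a superkey of either fragment. The join is lossy.

No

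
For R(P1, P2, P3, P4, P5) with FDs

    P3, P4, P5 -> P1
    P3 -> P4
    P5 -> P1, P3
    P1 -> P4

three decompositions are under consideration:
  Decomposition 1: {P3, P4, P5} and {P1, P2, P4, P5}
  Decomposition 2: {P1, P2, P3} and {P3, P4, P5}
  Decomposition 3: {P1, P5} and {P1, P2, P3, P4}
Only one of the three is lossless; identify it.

Decomposition 1

Decomposition 1: common = {P4, P5}, closure = {P1, P3, P4, P5} → lossless.
Decomposition 2: common = {P3}, closure = {P3, P4} → lossy.
Decomposition 3: common = {P1}, closure = {P1, P4} → lossy.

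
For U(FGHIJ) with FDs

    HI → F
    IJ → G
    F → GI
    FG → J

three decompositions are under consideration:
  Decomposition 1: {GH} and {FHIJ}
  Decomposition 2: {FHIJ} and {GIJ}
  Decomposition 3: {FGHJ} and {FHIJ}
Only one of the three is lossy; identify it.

Decomposition 1

Decomposition 1: common = {H}, closure = {H} → lossy.
Decomposition 2: common = {IJ}, closure = {GIJ} → lossless.
Decomposition 3: common = {FHJ}, closure = {FGHIJ} → lossless.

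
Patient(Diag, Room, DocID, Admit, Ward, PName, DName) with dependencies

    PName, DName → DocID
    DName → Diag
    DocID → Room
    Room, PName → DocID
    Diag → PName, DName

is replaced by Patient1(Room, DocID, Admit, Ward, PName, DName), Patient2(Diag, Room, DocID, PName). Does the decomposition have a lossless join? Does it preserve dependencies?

lossy and not dependency-preserving

Lossless test: (Room, DocID, PName)⁺ = {Room, DocID, PName}, which is a superkey of neither fragment — lossy.
Dependency preservation: the restricted closure of {DName} across the fragments never reaches {Diag}, so DName → Diag cannot be enforced without a join — not preserved.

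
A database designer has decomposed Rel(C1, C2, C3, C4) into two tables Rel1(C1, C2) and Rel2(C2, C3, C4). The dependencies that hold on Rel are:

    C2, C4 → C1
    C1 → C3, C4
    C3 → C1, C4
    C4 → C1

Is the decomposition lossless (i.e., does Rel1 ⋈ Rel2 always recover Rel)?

Common attributes: Rel1 ∩ Rel2 = {C2}.
No dependency enlarges {C2}, so (C2)⁺ = {C2}.
The closure contains neither all of Rel1 = {C1, C2} nor all of Rel2 = {C2, C3, C4}, so the common attributes are not a superkey of either fragment. The join is lossy.

No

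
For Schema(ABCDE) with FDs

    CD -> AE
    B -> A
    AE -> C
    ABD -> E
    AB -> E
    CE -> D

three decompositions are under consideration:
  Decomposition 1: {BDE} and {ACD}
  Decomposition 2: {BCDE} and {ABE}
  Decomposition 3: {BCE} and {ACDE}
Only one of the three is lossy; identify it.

Decomposition 1

Decomposition 1: common = {D}, closure = {D} → lossy.
Decomposition 2: common = {BE}, closure = {ABCDE} → lossless.
Decomposition 3: common = {CE}, closure = {ACDE} → lossless.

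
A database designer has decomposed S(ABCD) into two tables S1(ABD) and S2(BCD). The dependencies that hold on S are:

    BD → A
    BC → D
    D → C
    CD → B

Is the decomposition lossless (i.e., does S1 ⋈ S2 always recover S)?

Yes

Common attributes: S1 ∩ S2 = {BD}.
Closure of {BD}: BD → A applies, adding A; D → C applies, adding C. So (BD)⁺ = {ABCD}.
This closure contains every attribute of S1, so S1 ∩ S2 → S1. The join is lossless.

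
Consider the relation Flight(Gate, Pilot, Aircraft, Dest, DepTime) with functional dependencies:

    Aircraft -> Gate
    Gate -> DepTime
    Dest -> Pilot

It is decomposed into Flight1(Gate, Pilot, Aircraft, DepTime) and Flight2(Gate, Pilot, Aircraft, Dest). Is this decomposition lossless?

Common attributes: Flight1 ∩ Flight2 = {Gate, Pilot, Aircraft}.
Closure of {Gate, Pilot, Aircraft}: Gate → DepTime applies, adding DepTime. So (Gate, Pilot, Aircraft)⁺ = {Gate, Pilot, Aircraft, DepTime}.
This closure contains every attribute of Flight1, so Flight1 ∩ Flight2 → Flight1. The join is lossless.

Yes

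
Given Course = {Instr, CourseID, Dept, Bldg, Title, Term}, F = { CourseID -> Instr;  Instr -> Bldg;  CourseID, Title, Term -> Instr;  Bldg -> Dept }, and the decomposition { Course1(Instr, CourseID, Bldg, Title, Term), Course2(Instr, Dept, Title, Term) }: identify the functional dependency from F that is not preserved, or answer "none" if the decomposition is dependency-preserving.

Check Bldg → Dept: no single fragment contains all of {Dept, Bldg}, and the restricted closure of {Bldg} across the fragments never reaches {Dept}.
CourseID → Instr is preserved.
Instr → Bldg is preserved.
CourseID, Title, Term → Instr is preserved.

Bldg -> Dept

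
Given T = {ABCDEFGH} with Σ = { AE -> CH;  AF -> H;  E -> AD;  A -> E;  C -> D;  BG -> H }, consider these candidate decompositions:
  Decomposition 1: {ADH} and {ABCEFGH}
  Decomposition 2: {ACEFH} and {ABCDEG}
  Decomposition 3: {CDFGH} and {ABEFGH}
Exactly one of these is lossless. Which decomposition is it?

Decomposition 1

Decomposition 1: common = {AH}, closure = {ACDEH} → lossless.
Decomposition 2: common = {ACE}, closure = {ACDEH} → lossy.
Decomposition 3: common = {FGH}, closure = {FGH} → lossy.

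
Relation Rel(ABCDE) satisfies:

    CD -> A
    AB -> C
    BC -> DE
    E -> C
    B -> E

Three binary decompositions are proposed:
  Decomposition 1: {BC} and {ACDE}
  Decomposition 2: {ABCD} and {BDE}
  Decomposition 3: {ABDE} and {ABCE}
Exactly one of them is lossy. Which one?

Decomposition 1

Decomposition 1: common = {C}, closure = {C} → lossy.
Decomposition 2: common = {BD}, closure = {ABCDE} → lossless.
Decomposition 3: common = {ABE}, closure = {ABCDE} → lossless.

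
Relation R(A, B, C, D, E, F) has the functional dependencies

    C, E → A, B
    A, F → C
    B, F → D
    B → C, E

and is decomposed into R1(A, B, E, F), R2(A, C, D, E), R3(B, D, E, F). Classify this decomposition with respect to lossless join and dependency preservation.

lossy and not dependency-preserving

Lossless test (chase): Rows 1 and 3 agree on B, F; apply B, F→D and equate their D entries. Rows 1 and 3 agree on B; apply B→C, E and equate their C, E entries. Rows 1 and 3 agree on C, E; apply C, E→A, B and equate their A, B entries. No row becomes fully distinguished — the join is lossy.
Dependency preservation: the restricted closure of {C, E} across the fragments never reaches {A, B}, so C, E → A, B cannot be enforced without a join — not preserved.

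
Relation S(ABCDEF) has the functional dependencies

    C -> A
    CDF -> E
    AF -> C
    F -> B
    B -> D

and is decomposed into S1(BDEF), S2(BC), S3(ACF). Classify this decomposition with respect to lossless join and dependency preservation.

Lossless test (chase): Rows 2 and 3 agree on C; apply C→A and equate their A entries. Rows 1 and 3 agree on F; apply F→B and equate their B entries. Rows 1 and 2 agree on B; apply B→D and equate their D entries. Rows 1 and 3 agree on B; apply B→D and equate their D entries. No row becomes fully distinguished — the join is lossy.
Dependency preservation: the restricted closure of {CDF} across the fragments never reaches {E}, so CDF → E cannot be enforced without a join — not preserved.

lossy and not dependency-preserving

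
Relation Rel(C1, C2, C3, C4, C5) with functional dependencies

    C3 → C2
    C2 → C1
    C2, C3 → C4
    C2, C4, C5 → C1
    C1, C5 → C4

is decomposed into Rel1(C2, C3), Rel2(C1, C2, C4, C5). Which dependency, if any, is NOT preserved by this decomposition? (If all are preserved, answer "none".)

C2, C3 → C4

Check C2, C3 → C4: no single fragment contains all of {C2, C3, C4}, and the restricted closure of {C2, C3} across the fragments never reaches {C4}.
C3 → C2 is preserved.
C2 → C1 is preserved.
C2, C4, C5 → C1 is preserved.
C1, C5 → C4 is preserved.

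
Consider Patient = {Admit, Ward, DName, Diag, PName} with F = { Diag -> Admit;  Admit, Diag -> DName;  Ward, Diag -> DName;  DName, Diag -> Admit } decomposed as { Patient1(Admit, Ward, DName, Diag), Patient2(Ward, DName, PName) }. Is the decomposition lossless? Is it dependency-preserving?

lossy but dependency-preserving

Lossless test: (Ward, DName)⁺ = {Ward, DName}, which is a superkey of neither fragment — lossy.
Dependency preservation: every FD's attributes lie within a single fragment, so each can be enforced locally — preserved.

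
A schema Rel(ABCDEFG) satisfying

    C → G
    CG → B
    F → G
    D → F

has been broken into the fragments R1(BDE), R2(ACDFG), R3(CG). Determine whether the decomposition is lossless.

No

Chase test. Columns are ABCDEFG; row i has aⱼ where attribute j ∈ Ri, else bᵢⱼ.
Initial tableau (one row per fragment):
  row 1: b11 a2 b13 a4 a5 b16 b17
  row 2: a1 b22 a3 a4 b25 a6 a7
  row 3: b31 b32 a3 b34 b35 b36 a7
Rows 2 and 3 agree on CG; apply CG→B and equate their B entries.
Rows 1 and 2 agree on D; apply D→F and equate their F entries.
Rows 1 and 2 agree on F; apply F→G and equate their G entries.
No row becomes fully distinguished — the join is lossy.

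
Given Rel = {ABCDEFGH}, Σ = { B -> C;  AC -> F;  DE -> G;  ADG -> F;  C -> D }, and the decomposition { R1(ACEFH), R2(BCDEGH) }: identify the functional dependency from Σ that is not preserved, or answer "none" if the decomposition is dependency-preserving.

ADG -> F

Check ADG → F: no single fragment contains all of {ADFG}, and the restricted closure of {ADG} across the fragments never reaches {F}.
B → C is preserved.
AC → F is preserved.
DE → G is preserved.
C → D is preserved.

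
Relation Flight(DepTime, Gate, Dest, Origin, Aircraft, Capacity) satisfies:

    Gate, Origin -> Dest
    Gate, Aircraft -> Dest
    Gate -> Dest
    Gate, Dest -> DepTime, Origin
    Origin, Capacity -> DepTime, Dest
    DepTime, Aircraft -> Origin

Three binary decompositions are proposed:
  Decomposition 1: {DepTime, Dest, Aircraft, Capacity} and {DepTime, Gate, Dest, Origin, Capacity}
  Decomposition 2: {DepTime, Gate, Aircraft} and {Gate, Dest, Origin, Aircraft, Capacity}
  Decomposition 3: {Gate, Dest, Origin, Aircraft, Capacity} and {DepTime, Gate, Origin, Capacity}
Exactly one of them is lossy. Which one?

Decomposition 1

Decomposition 1: common = {DepTime, Dest, Capacity}, closure = {DepTime, Dest, Capacity} → lossy.
Decomposition 2: common = {Gate, Aircraft}, closure = {DepTime, Gate, Dest, Origin, Aircraft} → lossless.
Decomposition 3: common = {Gate, Origin, Capacity}, closure = {DepTime, Gate, Dest, Origin, Capacity} → lossless.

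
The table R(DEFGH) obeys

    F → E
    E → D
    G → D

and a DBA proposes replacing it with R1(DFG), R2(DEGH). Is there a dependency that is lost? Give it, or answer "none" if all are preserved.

Check F → E: no single fragment contains all of {EF}, and the restricted closure of {F} across the fragments never reaches {E}.
E → D is preserved.
G → D is preserved.

F → E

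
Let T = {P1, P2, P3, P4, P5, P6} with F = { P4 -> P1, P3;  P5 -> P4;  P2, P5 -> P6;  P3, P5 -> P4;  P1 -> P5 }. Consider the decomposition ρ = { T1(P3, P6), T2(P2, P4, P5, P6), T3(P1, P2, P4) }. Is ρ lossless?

Chase test. Columns are P1, P2, P3, P4, P5, P6; row i has aⱼ where attribute j ∈ Ti, else bᵢⱼ.
Initial tableau (one row per fragment):
  row 1: b11 b12 a3 b14 b15 a6
  row 2: b21 a2 b23 a4 a5 a6
  row 3: a1 a2 b33 a4 b35 b36
Rows 2 and 3 agree on P4; apply P4→P1, P3 and equate their P1, P3 entries.
Rows 2 and 3 agree on P1; apply P1→P5 and equate their P5 entries.
Rows 2 and 3 agree on P2, P5; apply P2, P5→P6 and equate their P6 entries.
No row becomes fully distinguished — the join is lossy.

No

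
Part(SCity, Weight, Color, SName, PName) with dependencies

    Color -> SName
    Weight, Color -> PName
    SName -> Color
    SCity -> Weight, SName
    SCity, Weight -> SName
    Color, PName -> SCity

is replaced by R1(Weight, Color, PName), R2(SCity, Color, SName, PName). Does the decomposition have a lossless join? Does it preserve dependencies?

lossless and dependency-preserving

Lossless test: (Color, PName)⁺ = {SCity, Weight, Color, SName, PName}, which contains all of one fragment — lossless.
Dependency preservation: SCity → Weight, SName; SCity, Weight → SName are not contained in any single fragment, but the restricted closure of each left-hand side across the fragments still reaches the right-hand side; the remaining FDs each lie inside some fragment. All dependencies are preserved.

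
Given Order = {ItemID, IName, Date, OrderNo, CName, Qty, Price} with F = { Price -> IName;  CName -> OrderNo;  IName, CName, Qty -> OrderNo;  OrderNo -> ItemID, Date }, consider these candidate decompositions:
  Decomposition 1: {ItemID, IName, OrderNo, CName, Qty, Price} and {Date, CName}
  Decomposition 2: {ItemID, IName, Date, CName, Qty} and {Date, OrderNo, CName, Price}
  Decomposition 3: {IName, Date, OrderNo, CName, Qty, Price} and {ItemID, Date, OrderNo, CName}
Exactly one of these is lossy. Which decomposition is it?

Decomposition 2

Decomposition 1: common = {CName}, closure = {ItemID, Date, OrderNo, CName} → lossless.
Decomposition 2: common = {Date, CName}, closure = {ItemID, Date, OrderNo, CName} → lossy.
Decomposition 3: common = {Date, OrderNo, CName}, closure = {ItemID, Date, OrderNo, CName} → lossless.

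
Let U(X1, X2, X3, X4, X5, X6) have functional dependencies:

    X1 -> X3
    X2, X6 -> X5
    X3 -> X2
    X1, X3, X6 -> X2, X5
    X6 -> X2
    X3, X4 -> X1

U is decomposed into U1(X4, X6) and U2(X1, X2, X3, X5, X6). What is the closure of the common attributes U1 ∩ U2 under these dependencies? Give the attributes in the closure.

U1 ∩ U2 = {X6}.
X6 → X2 applies, adding X2
X2, X6 → X5 applies, adding X5
Closure: {X2, X5, X6}.

X2, X5, X6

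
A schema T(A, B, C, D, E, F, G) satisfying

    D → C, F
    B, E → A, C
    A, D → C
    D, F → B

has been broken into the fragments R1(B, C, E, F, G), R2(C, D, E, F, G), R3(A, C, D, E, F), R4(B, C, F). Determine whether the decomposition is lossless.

No

Chase test. Columns are A, B, C, D, E, F, G; row i has aⱼ where attribute j ∈ Ri, else bᵢⱼ.
Initial tableau (one row per fragment):
  row 1: b11 a2 a3 b14 a5 a6 a7
  row 2: b21 b22 a3 a4 a5 a6 a7
  row 3: a1 b32 a3 a4 a5 a6 b37
  row 4: b41 a2 a3 b44 b45 a6 b47
Rows 2 and 3 agree on D, F; apply D, F→B and equate their B entries.
Rows 2 and 3 agree on B, E; apply B, E→A, C and equate their A, C entries.
No row becomes fully distinguished — the join is lossy.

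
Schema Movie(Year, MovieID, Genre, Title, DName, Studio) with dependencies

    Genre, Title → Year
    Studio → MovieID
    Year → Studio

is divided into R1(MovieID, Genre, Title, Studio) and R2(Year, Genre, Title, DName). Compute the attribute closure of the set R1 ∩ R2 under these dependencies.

Year, MovieID, Genre, Title, Studio

R1 ∩ R2 = {Genre, Title}.
Genre, Title → Year applies, adding Year
Year → Studio applies, adding Studio
Studio → MovieID applies, adding MovieID
Closure: {Year, MovieID, Genre, Title, Studio}.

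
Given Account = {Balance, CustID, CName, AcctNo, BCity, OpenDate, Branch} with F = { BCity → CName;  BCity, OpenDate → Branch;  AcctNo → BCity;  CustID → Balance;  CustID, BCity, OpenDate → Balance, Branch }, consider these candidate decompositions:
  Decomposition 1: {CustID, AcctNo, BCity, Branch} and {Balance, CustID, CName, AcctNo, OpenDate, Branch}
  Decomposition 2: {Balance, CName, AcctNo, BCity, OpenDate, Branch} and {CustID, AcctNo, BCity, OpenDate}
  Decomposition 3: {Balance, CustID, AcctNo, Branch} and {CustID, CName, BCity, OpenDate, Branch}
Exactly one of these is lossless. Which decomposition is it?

Decomposition 1: common = {CustID, AcctNo, Branch}, closure = {Balance, CustID, CName, AcctNo, BCity, Branch} → lossless.
Decomposition 2: common = {AcctNo, BCity, OpenDate}, closure = {CName, AcctNo, BCity, OpenDate, Branch} → lossy.
Decomposition 3: common = {CustID, Branch}, closure = {Balance, CustID, Branch} → lossy.

Decomposition 1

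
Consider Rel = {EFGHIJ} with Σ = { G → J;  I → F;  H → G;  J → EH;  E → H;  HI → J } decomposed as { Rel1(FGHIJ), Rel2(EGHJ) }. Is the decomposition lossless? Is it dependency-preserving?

lossless and dependency-preserving

Lossless test: (GHJ)⁺ = {EGHJ}, which contains all of one fragment — lossless.
Dependency preservation: every FD's attributes lie within a single fragment, so each can be enforced locally — preserved.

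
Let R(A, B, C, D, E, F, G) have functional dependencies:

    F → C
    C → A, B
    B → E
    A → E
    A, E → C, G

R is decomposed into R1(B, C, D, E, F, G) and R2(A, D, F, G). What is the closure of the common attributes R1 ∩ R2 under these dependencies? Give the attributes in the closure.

A, B, C, D, E, F, G

R1 ∩ R2 = {D, F, G}.
F → C applies, adding C
C → A, B applies, adding A, B
B → E applies, adding E
Closure: {A, B, C, D, E, F, G}.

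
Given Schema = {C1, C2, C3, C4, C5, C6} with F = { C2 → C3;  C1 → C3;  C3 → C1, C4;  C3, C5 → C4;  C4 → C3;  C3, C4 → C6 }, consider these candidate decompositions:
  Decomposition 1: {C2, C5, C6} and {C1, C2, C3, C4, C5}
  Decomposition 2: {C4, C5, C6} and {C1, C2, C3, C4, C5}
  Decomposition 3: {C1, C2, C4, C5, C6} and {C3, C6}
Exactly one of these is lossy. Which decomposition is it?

Decomposition 1: common = {C2, C5}, closure = {C1, C2, C3, C4, C5, C6} → lossless.
Decomposition 2: common = {C4, C5}, closure = {C1, C3, C4, C5, C6} → lossless.
Decomposition 3: common = {C6}, closure = {C6} → lossy.

Decomposition 3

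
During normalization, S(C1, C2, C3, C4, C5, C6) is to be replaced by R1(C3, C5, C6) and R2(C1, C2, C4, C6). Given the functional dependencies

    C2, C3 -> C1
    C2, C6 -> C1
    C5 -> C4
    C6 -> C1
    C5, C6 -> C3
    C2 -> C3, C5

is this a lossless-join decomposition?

Common attributes: R1 ∩ R2 = {C6}.
Closure of {C6}: C6 → C1 applies, adding C1. So (C6)⁺ = {C1, C6}.
The closure contains neither all of R1 = {C3, C5, C6} nor all of R2 = {C1, C2, C4, C6}, so the common attributes are not a superkey of either fragment. The join is lossy.

No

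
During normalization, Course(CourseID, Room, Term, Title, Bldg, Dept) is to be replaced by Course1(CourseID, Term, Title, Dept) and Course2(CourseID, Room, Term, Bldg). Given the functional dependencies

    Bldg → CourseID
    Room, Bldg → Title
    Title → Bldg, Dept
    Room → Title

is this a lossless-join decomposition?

Common attributes: Course1 ∩ Course2 = {CourseID, Term}.
No dependency enlarges {CourseID, Term}, so (CourseID, Term)⁺ = {CourseID, Term}.
The closure contains neither all of Course1 = {CourseID, Term, Title, Dept} nor all of Course2 = {CourseID, Room, Term, Bldg}, so the common attributes are not a superkey of either fragment. The join is lossy.

No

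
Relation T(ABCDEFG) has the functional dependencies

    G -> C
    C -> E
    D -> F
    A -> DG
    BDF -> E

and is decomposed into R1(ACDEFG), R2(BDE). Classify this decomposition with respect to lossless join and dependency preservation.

lossy but dependency-preserving

Lossless test: (DE)⁺ = {DEF}, which is a superkey of neither fragment — lossy.
Dependency preservation: BDF → E is not contained in any single fragment, but the restricted closure of its left-hand side across the fragments still reaches the right-hand side; the remaining FDs each lie inside some fragment. All dependencies are preserved.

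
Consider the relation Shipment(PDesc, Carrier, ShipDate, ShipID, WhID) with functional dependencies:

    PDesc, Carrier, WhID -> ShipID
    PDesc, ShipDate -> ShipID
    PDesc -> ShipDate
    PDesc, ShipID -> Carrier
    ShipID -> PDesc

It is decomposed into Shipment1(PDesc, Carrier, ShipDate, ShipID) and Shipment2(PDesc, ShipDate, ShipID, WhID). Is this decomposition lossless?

Common attributes: Shipment1 ∩ Shipment2 = {PDesc, ShipDate, ShipID}.
Closure of {PDesc, ShipDate, ShipID}: PDesc, ShipID → Carrier applies, adding Carrier. So (PDesc, ShipDate, ShipID)⁺ = {PDesc, Carrier, ShipDate, ShipID}.
This closure contains every attribute of Shipment1, so Shipment1 ∩ Shipment2 → Shipment1. The join is lossless.

Yes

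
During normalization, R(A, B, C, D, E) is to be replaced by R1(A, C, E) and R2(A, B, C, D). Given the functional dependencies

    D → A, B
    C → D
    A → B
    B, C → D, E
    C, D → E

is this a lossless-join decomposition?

Yes

Common attributes: R1 ∩ R2 = {A, C}.
Closure of {A, C}: C → D applies, adding D; A → B applies, adding B; B, C → D, E applies, adding E. So (A, C)⁺ = {A, B, C, D, E}.
This closure contains every attribute of R1, so R1 ∩ R2 → R1. The join is lossless.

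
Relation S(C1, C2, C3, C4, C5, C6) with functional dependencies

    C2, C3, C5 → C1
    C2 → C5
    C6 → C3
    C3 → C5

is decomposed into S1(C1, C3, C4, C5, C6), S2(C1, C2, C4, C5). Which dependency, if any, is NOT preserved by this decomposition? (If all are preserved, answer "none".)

C2, C3, C5 → C1

Check C2, C3, C5 → C1: no single fragment contains all of {C1, C2, C3, C5}, and the restricted closure of {C2, C3, C5} across the fragments never reaches {C1}.
C2 → C5 is preserved.
C6 → C3 is preserved.
C3 → C5 is preserved.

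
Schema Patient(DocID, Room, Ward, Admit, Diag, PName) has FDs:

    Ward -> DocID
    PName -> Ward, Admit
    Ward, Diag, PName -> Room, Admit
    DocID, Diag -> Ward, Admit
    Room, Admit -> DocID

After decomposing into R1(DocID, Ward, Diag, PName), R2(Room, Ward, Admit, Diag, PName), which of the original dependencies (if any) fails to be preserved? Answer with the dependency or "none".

Room, Admit -> DocID

Check Room, Admit → DocID: no single fragment contains all of {DocID, Room, Admit}, and the restricted closure of {Room, Admit} across the fragments never reaches {DocID}.
Ward → DocID is preserved.
PName → Ward, Admit is preserved.
Ward, Diag, PName → Room, Admit is preserved.
DocID, Diag → Ward, Admit is preserved.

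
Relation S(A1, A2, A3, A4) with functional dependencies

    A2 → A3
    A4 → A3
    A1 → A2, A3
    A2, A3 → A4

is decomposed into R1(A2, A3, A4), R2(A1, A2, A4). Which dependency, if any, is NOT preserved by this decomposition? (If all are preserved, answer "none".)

none

A2 → A3 lies within R1.
A4 → A3 lies within R1.
A1 → A2, A3: restricted closure across fragments reaches A2, A3.
A2, A3 → A4 lies within R1.
Every dependency is enforceable on the fragments, so the decomposition is dependency-preserving.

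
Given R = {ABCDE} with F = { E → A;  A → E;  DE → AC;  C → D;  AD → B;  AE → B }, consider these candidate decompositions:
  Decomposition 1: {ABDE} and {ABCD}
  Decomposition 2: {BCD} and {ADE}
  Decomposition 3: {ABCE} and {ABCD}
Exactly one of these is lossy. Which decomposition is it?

Decomposition 2

Decomposition 1: common = {ABD}, closure = {ABCDE} → lossless.
Decomposition 2: common = {D}, closure = {D} → lossy.
Decomposition 3: common = {ABC}, closure = {ABCDE} → lossless.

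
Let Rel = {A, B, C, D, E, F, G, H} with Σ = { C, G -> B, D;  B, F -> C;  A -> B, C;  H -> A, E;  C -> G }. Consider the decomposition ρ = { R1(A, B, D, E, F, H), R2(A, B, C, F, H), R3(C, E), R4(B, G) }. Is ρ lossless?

Chase test. Columns are A, B, C, D, E, F, G, H; row i has aⱼ where attribute j ∈ Ri, else bᵢⱼ.
Initial tableau (one row per fragment):
  row 1: a1 a2 b13 a4 a5 a6 b17 a8
  row 2: a1 a2 a3 b24 b25 a6 b27 a8
  row 3: b31 b32 a3 b34 a5 b36 b37 b38
  row 4: b41 a2 b43 b44 b45 b46 a7 b48
Rows 1 and 2 agree on B, F; apply B, F→C and equate their C entries.
Rows 1 and 2 agree on H; apply H→A, E and equate their A, E entries.
Rows 1 and 2 agree on C; apply C→G and equate their G entries.
Rows 1 and 3 agree on C; apply C→G and equate their G entries.
Rows 1 and 2 agree on C, G; apply C, G→B, D and equate their B, D entries.
Rows 1 and 3 agree on C, G; apply C, G→B, D and equate their B, D entries.
No row becomes fully distinguished — the join is lossy.

No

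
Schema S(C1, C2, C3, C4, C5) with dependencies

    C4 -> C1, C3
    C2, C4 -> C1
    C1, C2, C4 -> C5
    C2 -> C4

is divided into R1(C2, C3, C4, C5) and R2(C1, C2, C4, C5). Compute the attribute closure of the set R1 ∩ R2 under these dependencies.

C1, C2, C3, C4, C5

R1 ∩ R2 = {C2, C4, C5}.
C4 → C1, C3 applies, adding C1, C3
Closure: {C1, C2, C3, C4, C5}.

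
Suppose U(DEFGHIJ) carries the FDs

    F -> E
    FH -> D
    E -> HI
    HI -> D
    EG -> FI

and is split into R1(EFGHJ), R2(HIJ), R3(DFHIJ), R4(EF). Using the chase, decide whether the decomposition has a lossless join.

Chase test. Columns are DEFGHIJ; row i has aⱼ where attribute j ∈ Ri, else bᵢⱼ.
Initial tableau (one row per fragment):
  row 1: b11 a2 a3 a4 a5 b16 a7
  row 2: b21 b22 b23 b24 a5 a6 a7
  row 3: a1 b32 a3 b34 a5 a6 a7
  row 4: b41 a2 a3 b44 b45 b46 b47
Rows 1 and 3 agree on F; apply F→E and equate their E entries.
Rows 1 and 3 agree on FH; apply FH→D and equate their D entries.
Rows 1 and 3 agree on E; apply E→HI and equate their HI entries.
Rows 1 and 4 agree on E; apply E→HI and equate their HI entries.
Rows 1 and 2 agree on HI; apply HI→D and equate their D entries.
Rows 1 and 4 agree on HI; apply HI→D and equate their D entries.
Row 1 is now all distinguished symbols — the join is lossless.

Yes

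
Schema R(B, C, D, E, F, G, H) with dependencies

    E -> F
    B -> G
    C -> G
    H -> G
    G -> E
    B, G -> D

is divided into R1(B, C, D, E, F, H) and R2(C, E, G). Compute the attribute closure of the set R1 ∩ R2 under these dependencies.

C, E, F, G

R1 ∩ R2 = {C, E}.
E → F applies, adding F
C → G applies, adding G
Closure: {C, E, F, G}.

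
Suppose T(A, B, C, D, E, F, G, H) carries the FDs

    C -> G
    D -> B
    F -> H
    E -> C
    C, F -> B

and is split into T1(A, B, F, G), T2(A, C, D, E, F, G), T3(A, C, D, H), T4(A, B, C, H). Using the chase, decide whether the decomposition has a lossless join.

No

Chase test. Columns are A, B, C, D, E, F, G, H; row i has aⱼ where attribute j ∈ Ti, else bᵢⱼ.
Initial tableau (one row per fragment):
  row 1: a1 a2 b13 b14 b15 a6 a7 b18
  row 2: a1 b22 a3 a4 a5 a6 a7 b28
  row 3: a1 b32 a3 a4 b35 b36 b37 a8
  row 4: a1 a2 a3 b44 b45 b46 b47 a8
Rows 2 and 3 agree on C; apply C→G and equate their G entries.
Rows 2 and 4 agree on C; apply C→G and equate their G entries.
Rows 2 and 3 agree on D; apply D→B and equate their B entries.
Rows 1 and 2 agree on F; apply F→H and equate their H entries.
No row becomes fully distinguished — the join is lossy.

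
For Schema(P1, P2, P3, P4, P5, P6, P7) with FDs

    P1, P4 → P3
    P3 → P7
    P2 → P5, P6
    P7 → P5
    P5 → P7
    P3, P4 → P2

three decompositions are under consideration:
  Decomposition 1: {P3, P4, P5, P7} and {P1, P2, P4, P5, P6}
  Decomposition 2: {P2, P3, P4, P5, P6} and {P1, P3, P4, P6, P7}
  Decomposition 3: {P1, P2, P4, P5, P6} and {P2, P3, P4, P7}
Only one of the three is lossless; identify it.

Decomposition 2

Decomposition 1: common = {P4, P5}, closure = {P4, P5, P7} → lossy.
Decomposition 2: common = {P3, P4, P6}, closure = {P2, P3, P4, P5, P6, P7} → lossless.
Decomposition 3: common = {P2, P4}, closure = {P2, P4, P5, P6, P7} → lossy.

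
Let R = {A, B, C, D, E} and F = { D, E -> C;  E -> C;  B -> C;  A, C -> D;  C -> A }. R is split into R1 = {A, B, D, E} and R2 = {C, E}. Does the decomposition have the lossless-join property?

Common attributes: R1 ∩ R2 = {E}.
Closure of {E}: E → C applies, adding C; C → A applies, adding A; A, C → D applies, adding D. So (E)⁺ = {A, C, D, E}.
This closure contains every attribute of R2, so R1 ∩ R2 → R2. The join is lossless.

Yes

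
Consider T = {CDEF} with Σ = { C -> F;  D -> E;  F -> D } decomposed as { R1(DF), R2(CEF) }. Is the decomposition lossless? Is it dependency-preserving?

lossless but not dependency-preserving

Lossless test: (F)⁺ = {DEF}, which contains all of one fragment — lossless.
Dependency preservation: the restricted closure of {D} across the fragments never reaches {E}, so D → E cannot be enforced without a join — not preserved.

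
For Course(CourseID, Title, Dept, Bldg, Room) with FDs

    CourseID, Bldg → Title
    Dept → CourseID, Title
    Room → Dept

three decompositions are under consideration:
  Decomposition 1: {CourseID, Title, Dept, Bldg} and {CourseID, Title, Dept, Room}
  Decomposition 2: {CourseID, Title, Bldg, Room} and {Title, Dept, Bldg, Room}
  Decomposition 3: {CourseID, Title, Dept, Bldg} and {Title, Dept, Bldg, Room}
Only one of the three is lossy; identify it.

Decomposition 1

Decomposition 1: common = {CourseID, Title, Dept}, closure = {CourseID, Title, Dept} → lossy.
Decomposition 2: common = {Title, Bldg, Room}, closure = {CourseID, Title, Dept, Bldg, Room} → lossless.
Decomposition 3: common = {Title, Dept, Bldg}, closure = {CourseID, Title, Dept, Bldg} → lossless.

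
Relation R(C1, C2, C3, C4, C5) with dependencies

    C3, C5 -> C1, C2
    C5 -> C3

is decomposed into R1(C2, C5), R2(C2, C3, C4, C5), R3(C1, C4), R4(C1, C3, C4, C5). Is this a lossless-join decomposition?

Chase test. Columns are C1, C2, C3, C4, C5; row i has aⱼ where attribute j ∈ Ri, else bᵢⱼ.
Initial tableau (one row per fragment):
  row 1: b11 a2 b13 b14 a5
  row 2: b21 a2 a3 a4 a5
  row 3: a1 b32 b33 a4 b35
  row 4: a1 b42 a3 a4 a5
Rows 2 and 4 agree on C3, C5; apply C3, C5→C1, C2 and equate their C1, C2 entries.
Rows 1 and 2 agree on C5; apply C5→C3 and equate their C3 entries.
Rows 1 and 2 agree on C3, C5; apply C3, C5→C1, C2 and equate their C1, C2 entries.
Row 2 is now all distinguished symbols — the join is lossless.

Yes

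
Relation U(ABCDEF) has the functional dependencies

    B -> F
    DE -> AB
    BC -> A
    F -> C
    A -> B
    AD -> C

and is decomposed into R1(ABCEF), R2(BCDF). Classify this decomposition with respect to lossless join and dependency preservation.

lossy and not dependency-preserving

Lossless test: (BCF)⁺ = {ABCF}, which is a superkey of neither fragment — lossy.
Dependency preservation: the restricted closure of {DE} across the fragments never reaches {AB}, so DE → AB cannot be enforced without a join — not preserved.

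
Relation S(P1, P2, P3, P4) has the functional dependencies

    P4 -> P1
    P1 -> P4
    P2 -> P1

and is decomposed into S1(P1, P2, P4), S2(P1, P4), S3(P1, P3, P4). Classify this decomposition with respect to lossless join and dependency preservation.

lossy but dependency-preserving

Lossless test (chase): applying each FD to every pair of rows produces no changes in the tableau, so no row becomes fully distinguished — the join is lossy.
Dependency preservation: every FD's attributes lie within a single fragment, so each can be enforced locally — preserved.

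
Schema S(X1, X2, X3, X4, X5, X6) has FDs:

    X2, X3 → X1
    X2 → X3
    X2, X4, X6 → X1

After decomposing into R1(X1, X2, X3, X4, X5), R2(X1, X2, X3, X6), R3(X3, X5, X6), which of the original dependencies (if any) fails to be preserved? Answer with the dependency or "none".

none

X2, X3 → X1 lies within R1.
X2 → X3 lies within R1.
X2, X4, X6 → X1: restricted closure across fragments reaches X1.
Every dependency is enforceable on the fragments, so the decomposition is dependency-preserving.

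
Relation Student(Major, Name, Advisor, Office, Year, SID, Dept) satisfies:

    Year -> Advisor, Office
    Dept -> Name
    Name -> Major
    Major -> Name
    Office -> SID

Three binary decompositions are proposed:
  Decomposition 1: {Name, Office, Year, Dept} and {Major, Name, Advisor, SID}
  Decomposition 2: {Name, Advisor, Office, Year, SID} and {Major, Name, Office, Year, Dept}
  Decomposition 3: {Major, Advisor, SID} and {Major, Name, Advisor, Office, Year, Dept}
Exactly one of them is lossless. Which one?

Decomposition 2

Decomposition 1: common = {Name}, closure = {Major, Name} → lossy.
Decomposition 2: common = {Name, Office, Year}, closure = {Major, Name, Advisor, Office, Year, SID} → lossless.
Decomposition 3: common = {Major, Advisor}, closure = {Major, Name, Advisor} → lossy.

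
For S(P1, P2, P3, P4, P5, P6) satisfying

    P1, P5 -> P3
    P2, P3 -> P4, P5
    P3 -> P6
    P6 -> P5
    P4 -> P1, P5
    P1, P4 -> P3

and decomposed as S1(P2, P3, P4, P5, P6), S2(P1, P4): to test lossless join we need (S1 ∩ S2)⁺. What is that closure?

P1, P3, P4, P5, P6

S1 ∩ S2 = {P4}.
P4 → P1, P5 applies, adding P1, P5
P1, P4 → P3 applies, adding P3
P3 → P6 applies, adding P6
Closure: {P1, P3, P4, P5, P6}.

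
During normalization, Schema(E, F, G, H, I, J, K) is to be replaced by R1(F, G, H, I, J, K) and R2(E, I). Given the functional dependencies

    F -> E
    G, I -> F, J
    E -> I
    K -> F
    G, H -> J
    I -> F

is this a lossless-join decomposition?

Common attributes: R1 ∩ R2 = {I}.
Closure of {I}: I → F applies, adding F; F → E applies, adding E. So (I)⁺ = {E, F, I}.
This closure contains every attribute of R2, so R1 ∩ R2 → R2. The join is lossless.

Yes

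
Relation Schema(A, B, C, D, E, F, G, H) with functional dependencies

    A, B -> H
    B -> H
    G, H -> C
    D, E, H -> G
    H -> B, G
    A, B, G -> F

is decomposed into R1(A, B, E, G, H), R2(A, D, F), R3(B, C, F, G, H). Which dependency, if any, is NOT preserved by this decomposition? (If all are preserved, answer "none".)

Check A, B, G → F: no single fragment contains all of {A, B, F, G}, and the restricted closure of {A, B, G} across the fragments never reaches {F}.
A, B → H is preserved.
B → H is preserved.
G, H → C is preserved.
D, E, H → G is preserved.
H → B, G is preserved.

A, B, G -> F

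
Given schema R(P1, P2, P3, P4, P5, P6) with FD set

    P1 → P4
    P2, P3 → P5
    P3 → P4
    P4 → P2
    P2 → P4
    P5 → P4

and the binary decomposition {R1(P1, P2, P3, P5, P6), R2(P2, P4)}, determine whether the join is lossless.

Common attributes: R1 ∩ R2 = {P2}.
Closure of {P2}: P2 → P4 applies, adding P4. So (P2)⁺ = {P2, P4}.
This closure contains every attribute of R2, so R1 ∩ R2 → R2. The join is lossless.

Yes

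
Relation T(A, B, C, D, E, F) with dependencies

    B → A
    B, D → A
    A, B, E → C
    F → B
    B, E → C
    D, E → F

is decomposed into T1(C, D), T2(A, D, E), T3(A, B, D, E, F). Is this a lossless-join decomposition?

Chase test. Columns are A, B, C, D, E, F; row i has aⱼ where attribute j ∈ Ti, else bᵢⱼ.
Initial tableau (one row per fragment):
  row 1: b11 b12 a3 a4 b15 b16
  row 2: a1 b22 b23 a4 a5 b26
  row 3: a1 a2 b33 a4 a5 a6
Rows 2 and 3 agree on D, E; apply D, E→F and equate their F entries.
Rows 2 and 3 agree on F; apply F→B and equate their B entries.
Rows 2 and 3 agree on B, E; apply B, E→C and equate their C entries.
No row becomes fully distinguished — the join is lossy.

No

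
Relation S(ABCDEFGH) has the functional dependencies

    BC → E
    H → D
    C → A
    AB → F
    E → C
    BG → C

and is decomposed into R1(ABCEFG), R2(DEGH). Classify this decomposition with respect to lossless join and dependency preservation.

lossy but dependency-preserving

Lossless test: (EG)⁺ = {ACEG}, which is a superkey of neither fragment — lossy.
Dependency preservation: every FD's attributes lie within a single fragment, so each can be enforced locally — preserved.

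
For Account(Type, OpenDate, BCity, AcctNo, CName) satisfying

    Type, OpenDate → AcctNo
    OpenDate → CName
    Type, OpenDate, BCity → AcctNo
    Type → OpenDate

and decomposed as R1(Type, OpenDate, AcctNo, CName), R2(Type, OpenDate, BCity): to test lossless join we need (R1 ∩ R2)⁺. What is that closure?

Type, OpenDate, AcctNo, CName

R1 ∩ R2 = {Type, OpenDate}.
Type, OpenDate → AcctNo applies, adding AcctNo
OpenDate → CName applies, adding CName
Closure: {Type, OpenDate, AcctNo, CName}.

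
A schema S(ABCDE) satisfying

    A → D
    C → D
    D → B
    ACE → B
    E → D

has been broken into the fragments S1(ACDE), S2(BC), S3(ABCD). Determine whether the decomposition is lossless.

Chase test. Columns are ABCDE; row i has aⱼ where attribute j ∈ Si, else bᵢⱼ.
Initial tableau (one row per fragment):
  row 1: a1 b12 a3 a4 a5
  row 2: b21 a2 a3 b24 b25
  row 3: a1 a2 a3 a4 b35
Rows 1 and 2 agree on C; apply C→D and equate their D entries.
Rows 1 and 2 agree on D; apply D→B and equate their B entries.
Row 1 is now all distinguished symbols — the join is lossless.

Yes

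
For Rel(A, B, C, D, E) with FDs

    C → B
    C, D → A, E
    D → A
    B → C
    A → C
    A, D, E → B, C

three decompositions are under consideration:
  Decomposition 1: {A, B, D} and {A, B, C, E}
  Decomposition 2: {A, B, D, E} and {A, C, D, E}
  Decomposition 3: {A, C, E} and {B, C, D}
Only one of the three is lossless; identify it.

Decomposition 1: common = {A, B}, closure = {A, B, C} → lossy.
Decomposition 2: common = {A, D, E}, closure = {A, B, C, D, E} → lossless.
Decomposition 3: common = {C}, closure = {B, C} → lossy.

Decomposition 2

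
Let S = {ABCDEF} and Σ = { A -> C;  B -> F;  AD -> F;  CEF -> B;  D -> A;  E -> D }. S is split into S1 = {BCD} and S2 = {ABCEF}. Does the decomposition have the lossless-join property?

Common attributes: S1 ∩ S2 = {BC}.
Closure of {BC}: B → F applies, adding F. So (BC)⁺ = {BCF}.
The closure contains neither all of S1 = {BCD} nor all of S2 = {ABCEF}, so the common attributes are not a superkey of either fragment. The join is lossy.

No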